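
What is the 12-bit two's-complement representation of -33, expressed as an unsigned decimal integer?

33 in 12 bits: 000000100001
Invert: 111111011110
Add 1:  111111011111 = 4063
(Check: 2^12 - 33 = 4096 - 33 = 4063.)

4063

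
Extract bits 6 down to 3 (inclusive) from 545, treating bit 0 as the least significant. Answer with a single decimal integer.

v = 1000100001
Shift right by 3: 1000100
Mask low 4 bits: 0100 = 4

4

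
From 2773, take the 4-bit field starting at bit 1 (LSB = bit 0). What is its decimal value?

10

v = 101011010101
Shift right by 1: 10101101010
Mask low 4 bits: 1010 = 10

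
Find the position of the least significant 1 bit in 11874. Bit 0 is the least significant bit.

11874 = 10111001100010
Trailing zeros: 1, so the lowest set bit is bit 1 (value 2).

1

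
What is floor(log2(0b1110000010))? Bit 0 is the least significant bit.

9

0b1110000010 = 1110000010
The topmost 1 is at position 9 (since 2^9 = 512 ≤ 898 < 1024).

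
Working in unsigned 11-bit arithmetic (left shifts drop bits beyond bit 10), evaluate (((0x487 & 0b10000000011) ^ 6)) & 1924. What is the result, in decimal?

1028

0x487 = 10010000111
0b10000000011 = 10000000011
→ & → 10000000011 = 1027
6 = 00000000110
→ ^ → 10000000101 = 1029
1924 = 11110000100
→ & → 10000000100 = 1028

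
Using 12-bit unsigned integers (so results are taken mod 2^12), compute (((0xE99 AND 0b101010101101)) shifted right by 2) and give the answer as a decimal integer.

674

0xE99 = 111010011001
0b101010101101 = 101010101101
→ AND → 101010001001 = 2697
→ shifted right by 2 → 001010100010 = 674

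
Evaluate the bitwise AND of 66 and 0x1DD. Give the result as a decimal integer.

64

66 = 001000010
0x1DD = 111011101
AND → 001000000 = 64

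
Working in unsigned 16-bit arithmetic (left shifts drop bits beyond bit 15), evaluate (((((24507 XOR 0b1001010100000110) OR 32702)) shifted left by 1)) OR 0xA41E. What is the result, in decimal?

65406

24507 = 0101111110111011
0b1001010100000110 = 1001010100000110
→ XOR → 1100101010111101 = 51901
32702 = 0111111110111110
→ OR → 1111111110111111 = 65471
→ shifted left by 1 (mod 2^16) → 1111111101111110 = 65406
0xA41E = 1010010000011110
→ OR → 1111111101111110 = 65406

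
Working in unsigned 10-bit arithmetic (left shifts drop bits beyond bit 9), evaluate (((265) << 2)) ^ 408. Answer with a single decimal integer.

444

265 = 0100001001
→ << 2 (mod 2^10) → 0000100100 = 36
408 = 0110011000
→ ^ → 0110111100 = 444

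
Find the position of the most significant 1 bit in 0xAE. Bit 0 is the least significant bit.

0xAE = 10101110
The topmost 1 is at position 7 (since 2^7 = 128 ≤ 174 < 256).

7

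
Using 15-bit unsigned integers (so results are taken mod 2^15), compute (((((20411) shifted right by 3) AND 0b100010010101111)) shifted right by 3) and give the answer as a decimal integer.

20411 = 100111110111011
→ shifted right by 3 → 000100111110111 = 2551
0b100010010101111 = 100010010101111
→ AND → 000000010100111 = 167
→ shifted right by 3 → 000000000010100 = 20

20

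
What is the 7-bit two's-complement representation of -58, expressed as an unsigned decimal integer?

70

58 in 7 bits: 0111010
Invert: 1000101
Add 1:  1000110 = 70
(Check: 2^7 - 58 = 128 - 58 = 70.)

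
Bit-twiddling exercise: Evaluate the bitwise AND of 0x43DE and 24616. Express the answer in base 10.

16392

0x43DE = 100001111011110
24616 = 110000000101000
AND → 100000000001000 = 16392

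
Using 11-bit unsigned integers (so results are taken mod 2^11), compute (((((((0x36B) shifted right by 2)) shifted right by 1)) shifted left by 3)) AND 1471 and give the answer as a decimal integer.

296

0x36B = 01101101011
→ shifted right by 2 → 00011011010 = 218
→ shifted right by 1 → 00001101101 = 109
→ shifted left by 3 (mod 2^11) → 01101101000 = 872
1471 = 10110111111
→ AND → 00100101000 = 296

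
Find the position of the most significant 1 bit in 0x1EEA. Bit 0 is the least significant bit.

0x1EEA = 1111011101010
The topmost 1 is at position 12 (since 2^12 = 4096 ≤ 7914 < 8192).

12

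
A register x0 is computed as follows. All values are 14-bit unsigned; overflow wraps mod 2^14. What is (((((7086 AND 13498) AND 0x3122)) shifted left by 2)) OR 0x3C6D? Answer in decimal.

15597

7086 = 01101110101110
13498 = 11010010111010
→ AND → 01000010101010 = 4266
0x3122 = 11000100100010
→ AND → 01000000100010 = 4130
→ shifted left by 2 (mod 2^14) → 00000010001000 = 136
0x3C6D = 11110001101101
→ OR → 11110011101101 = 15597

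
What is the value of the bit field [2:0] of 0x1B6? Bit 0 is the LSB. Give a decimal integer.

6

v = 110110110
Shift right by 0: 110110110
Mask low 3 bits: 110 = 6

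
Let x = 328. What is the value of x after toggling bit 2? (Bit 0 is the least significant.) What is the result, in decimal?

332

x = 00101001000
bit 2 is currently 0; toggle it via x ^ (1 << 2) = x ^ 4
→ 00101001100 = 332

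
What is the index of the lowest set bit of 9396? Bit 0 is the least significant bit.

9396 = 10010010110100
Trailing zeros: 2, so the lowest set bit is bit 2 (value 4).

2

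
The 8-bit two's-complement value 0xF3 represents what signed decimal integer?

pattern = 11110011 (MSB is 1 ⇒ negative)
Invert: 00001100, add 1 → 00001101 = 13, so the value is -13.
(Equivalently: 243 - 2^8 = 243 - 256 = -13.)

-13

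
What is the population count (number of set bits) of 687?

7

687 = 1010101111
Count the 1s: 1 + 1 + 1 + 1 + 1 + 1 + 1 = 7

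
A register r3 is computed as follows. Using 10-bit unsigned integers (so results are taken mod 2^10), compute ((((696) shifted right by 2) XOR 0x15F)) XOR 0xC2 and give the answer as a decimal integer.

307

696 = 1010111000
→ shifted right by 2 → 0010101110 = 174
0x15F = 0101011111
→ XOR → 0111110001 = 497
0xC2 = 0011000010
→ XOR → 0100110011 = 307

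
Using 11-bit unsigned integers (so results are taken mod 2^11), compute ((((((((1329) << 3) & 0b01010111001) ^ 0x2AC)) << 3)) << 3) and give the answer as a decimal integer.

256

1329 = 10100110001
→ << 3 (mod 2^11) → 00110001000 = 392
0b01010111001 = 01010111001
→ & → 00010001000 = 136
0x2AC = 01010101100
→ ^ → 01000100100 = 548
→ << 3 (mod 2^11) → 00100100000 = 288
→ << 3 (mod 2^11) → 00100000000 = 256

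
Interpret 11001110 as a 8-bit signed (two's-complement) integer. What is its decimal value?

pattern = 11001110 (MSB is 1 ⇒ negative)
Invert: 00110001, add 1 → 00110010 = 50, so the value is -50.
(Equivalently: 206 - 2^8 = 206 - 256 = -50.)

-50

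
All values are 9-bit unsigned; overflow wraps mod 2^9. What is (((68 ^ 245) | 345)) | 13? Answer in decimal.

68 = 001000100
245 = 011110101
→ ^ → 010110001 = 177
345 = 101011001
→ | → 111111001 = 505
13 = 000001101
→ | → 111111101 = 509

509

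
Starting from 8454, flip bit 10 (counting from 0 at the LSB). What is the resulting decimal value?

x = 10000100000110
bit 10 is currently 0; toggle it via x ^ (1 << 10) = x ^ 1024
→ 10010100000110 = 9478

9478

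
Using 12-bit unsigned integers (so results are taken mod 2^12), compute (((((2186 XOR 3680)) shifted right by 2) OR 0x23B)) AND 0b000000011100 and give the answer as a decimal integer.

24

2186 = 100010001010
3680 = 111001100000
→ XOR → 011011101010 = 1770
→ shifted right by 2 → 000110111010 = 442
0x23B = 001000111011
→ OR → 001110111011 = 955
0b000000011100 = 000000011100
→ AND → 000000011000 = 24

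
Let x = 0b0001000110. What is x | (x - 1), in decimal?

71

x = 1000110 = 70
x - 1 = 1000101
OR    = 1000111 = 71
(x | (x - 1) sets all bits below the lowest set bit.)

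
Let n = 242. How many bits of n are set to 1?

5

242 = 11110010
Count the 1s: 1 + 1 + 1 + 1 + 1 = 5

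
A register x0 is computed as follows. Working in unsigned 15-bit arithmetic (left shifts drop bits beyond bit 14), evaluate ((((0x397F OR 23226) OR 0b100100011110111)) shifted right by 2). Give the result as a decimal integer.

7935

0x397F = 011100101111111
23226 = 101101010111010
→ OR → 111101111111111 = 31743
0b100100011110111 = 100100011110111
→ OR → 111101111111111 = 31743
→ shifted right by 2 → 001111011111111 = 7935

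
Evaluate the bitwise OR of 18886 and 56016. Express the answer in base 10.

18886 = 0100100111000110
56016 = 1101101011010000
 OR → 1101101111010110 = 56278

56278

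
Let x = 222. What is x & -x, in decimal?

x = 11011110 = 222
-x (two's complement) = …00100010
AND   = 00000010 = 2
(x & -x isolates the lowest set bit of x.)

2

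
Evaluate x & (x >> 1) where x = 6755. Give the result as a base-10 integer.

x = 1101001100011 = 6755
x>>1 = 0110100110001
AND  = 0100000100001 = 2081
(x & (x >> 1) has a 1 wherever x has two consecutive 1 bits.)

2081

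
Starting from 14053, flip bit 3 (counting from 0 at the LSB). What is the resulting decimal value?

x = 11011011100101
bit 3 is currently 0; toggle it via x ^ (1 << 3) = x ^ 8
→ 11011011101101 = 14061

14061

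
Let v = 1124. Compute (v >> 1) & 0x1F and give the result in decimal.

v = 010001100100
Shift right by 1: 01000110010
Mask low 5 bits: 10010 = 18

18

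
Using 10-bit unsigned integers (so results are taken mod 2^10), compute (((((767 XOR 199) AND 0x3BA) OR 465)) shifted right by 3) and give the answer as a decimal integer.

767 = 1011111111
199 = 0011000111
→ XOR → 1000111000 = 568
0x3BA = 1110111010
→ AND → 1000111000 = 568
465 = 0111010001
→ OR → 1111111001 = 1017
→ shifted right by 3 → 0001111111 = 127

127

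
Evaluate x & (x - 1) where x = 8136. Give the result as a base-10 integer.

x = 1111111001000 = 8136
x - 1 = 1111111000111
AND   = 1111111000000 = 8128
(x & (x - 1) clears the lowest set bit of x.)

8128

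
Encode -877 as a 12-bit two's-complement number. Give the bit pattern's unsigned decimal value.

877 in 12 bits: 001101101101
Invert: 110010010010
Add 1:  110010010011 = 3219
(Check: 2^12 - 877 = 4096 - 877 = 3219.)

3219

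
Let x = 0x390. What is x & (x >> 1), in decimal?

x = 1110010000 = 912
x>>1 = 0111001000
AND  = 0110000000 = 384
(x & (x >> 1) has a 1 wherever x has two consecutive 1 bits.)

384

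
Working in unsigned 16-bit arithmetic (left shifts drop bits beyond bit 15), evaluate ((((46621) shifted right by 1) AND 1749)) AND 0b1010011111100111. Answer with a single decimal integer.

516

46621 = 1011011000011101
→ shifted right by 1 → 0101101100001110 = 23310
1749 = 0000011011010101
→ AND → 0000001000000100 = 516
0b1010011111100111 = 1010011111100111
→ AND → 0000001000000100 = 516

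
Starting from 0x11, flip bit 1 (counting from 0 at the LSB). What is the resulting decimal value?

19

x = 00010001
bit 1 is currently 0; toggle it via x ^ (1 << 1) = x ^ 2
→ 00010011 = 19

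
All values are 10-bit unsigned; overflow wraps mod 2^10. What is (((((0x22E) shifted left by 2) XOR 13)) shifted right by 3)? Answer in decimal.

0x22E = 1000101110
→ shifted left by 2 (mod 2^10) → 0010111000 = 184
13 = 0000001101
→ XOR → 0010110101 = 181
→ shifted right by 3 → 0000010110 = 22

22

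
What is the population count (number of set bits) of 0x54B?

0x54B = 10101001011
Count the 1s: 1 + 1 + 1 + 1 + 1 + 1 = 6

6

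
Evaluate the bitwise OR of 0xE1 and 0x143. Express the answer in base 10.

0xE1 = 011100001
0x143 = 101000011
 OR → 111100011 = 483

483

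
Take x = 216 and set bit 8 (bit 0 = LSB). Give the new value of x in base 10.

x = 0011011000
bit 8 is currently 0; set it via x | (1 << 8) = x | 256
→ 0111011000 = 472

472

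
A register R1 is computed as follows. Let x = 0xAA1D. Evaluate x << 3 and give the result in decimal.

0xAA1D = 0001010101000011101
shift left by 3 → 1010101000011101000 = 348392
(equivalently, 43549 × 2^3 = 43549 × 8)

348392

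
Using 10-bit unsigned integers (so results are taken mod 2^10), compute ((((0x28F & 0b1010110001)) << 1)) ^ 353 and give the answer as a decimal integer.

0x28F = 1010001111
0b1010110001 = 1010110001
→ & → 1010000001 = 641
→ << 1 (mod 2^10) → 0100000010 = 258
353 = 0101100001
→ ^ → 0001100011 = 99

99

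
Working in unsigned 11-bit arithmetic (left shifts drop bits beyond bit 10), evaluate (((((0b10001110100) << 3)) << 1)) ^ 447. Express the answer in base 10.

0b10001110100 = 10001110100
→ << 3 (mod 2^11) → 01110100000 = 928
→ << 1 (mod 2^11) → 11101000000 = 1856
447 = 00110111111
→ ^ → 11011111111 = 1791

1791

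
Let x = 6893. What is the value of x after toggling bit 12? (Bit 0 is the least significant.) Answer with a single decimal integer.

2797

x = 1101011101101
bit 12 is currently 1; toggle it via x ^ (1 << 12) = x ^ 4096
→ 0101011101101 = 2797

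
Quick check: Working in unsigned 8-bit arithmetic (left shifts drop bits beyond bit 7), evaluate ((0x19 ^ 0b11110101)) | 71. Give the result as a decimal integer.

239

0x19 = 00011001
0b11110101 = 11110101
→ ^ → 11101100 = 236
71 = 01000111
→ | → 11101111 = 239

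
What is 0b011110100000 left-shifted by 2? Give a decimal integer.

x = 0011110100000
shift left by 2 → 1111010000000 = 7808
(equivalently, 1952 × 2^2 = 1952 × 4)

7808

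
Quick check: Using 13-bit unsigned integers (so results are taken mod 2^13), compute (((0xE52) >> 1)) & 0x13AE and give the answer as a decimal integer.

808

0xE52 = 0111001010010
→ >> 1 → 0011100101001 = 1833
0x13AE = 1001110101110
→ & → 0001100101000 = 808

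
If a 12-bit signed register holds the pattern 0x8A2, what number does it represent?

pattern = 100010100010 (MSB is 1 ⇒ negative)
Invert: 011101011101, add 1 → 011101011110 = 1886, so the value is -1886.
(Equivalently: 2210 - 2^12 = 2210 - 4096 = -1886.)

-1886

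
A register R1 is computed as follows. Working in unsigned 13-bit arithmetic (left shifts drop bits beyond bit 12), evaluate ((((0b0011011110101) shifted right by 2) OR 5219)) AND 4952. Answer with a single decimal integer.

4440

0b0011011110101 = 0011011110101
→ shifted right by 2 → 0000110111101 = 445
5219 = 1010001100011
→ OR → 1010111111111 = 5631
4952 = 1001101011000
→ AND → 1000101011000 = 4440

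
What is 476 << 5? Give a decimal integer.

15232

476 = 00000111011100
shift left by 5 → 11101110000000 = 15232
(equivalently, 476 × 2^5 = 476 × 32)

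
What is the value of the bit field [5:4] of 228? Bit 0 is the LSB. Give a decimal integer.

2

v = 011100100
Shift right by 4: 01110
Mask low 2 bits: 10 = 2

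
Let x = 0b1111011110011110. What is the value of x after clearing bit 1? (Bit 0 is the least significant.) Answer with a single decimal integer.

x = 1111011110011110
bit 1 is currently 1; clear it via x & ~(1 << 1) = x & ~2
→ 1111011110011100 = 63388

63388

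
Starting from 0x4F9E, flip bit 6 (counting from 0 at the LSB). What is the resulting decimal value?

x = 100111110011110
bit 6 is currently 0; toggle it via x ^ (1 << 6) = x ^ 64
→ 100111111011110 = 20446

20446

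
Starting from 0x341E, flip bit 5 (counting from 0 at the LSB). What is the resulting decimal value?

x = 11010000011110
bit 5 is currently 0; toggle it via x ^ (1 << 5) = x ^ 32
→ 11010000111110 = 13374

13374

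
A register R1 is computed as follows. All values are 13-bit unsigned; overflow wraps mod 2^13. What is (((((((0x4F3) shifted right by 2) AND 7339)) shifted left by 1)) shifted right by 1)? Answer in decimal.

0x4F3 = 0010011110011
→ shifted right by 2 → 0000100111100 = 316
7339 = 1110010101011
→ AND → 0000000101000 = 40
→ shifted left by 1 (mod 2^13) → 0000001010000 = 80
→ shifted right by 1 → 0000000101000 = 40

40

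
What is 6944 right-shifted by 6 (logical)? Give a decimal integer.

6944 = 1101100100000
shift right by 6 → 0000001101100 = 108
(equivalently, floor(6944 / 64))

108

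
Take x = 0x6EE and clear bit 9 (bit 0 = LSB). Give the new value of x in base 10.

1262

x = 11011101110
bit 9 is currently 1; clear it via x & ~(1 << 9) = x & ~512
→ 10011101110 = 1262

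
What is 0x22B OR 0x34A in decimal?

0x22B = 1000101011
0x34A = 1101001010
 OR → 1101101011 = 875

875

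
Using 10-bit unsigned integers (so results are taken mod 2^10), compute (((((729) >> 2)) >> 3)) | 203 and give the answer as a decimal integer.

223

729 = 1011011001
→ >> 2 → 0010110110 = 182
→ >> 3 → 0000010110 = 22
203 = 0011001011
→ | → 0011011111 = 223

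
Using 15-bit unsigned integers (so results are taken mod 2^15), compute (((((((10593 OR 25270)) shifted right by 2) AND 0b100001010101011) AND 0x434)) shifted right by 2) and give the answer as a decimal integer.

10593 = 010100101100001
25270 = 110001010110110
→ OR → 110101111110111 = 27639
→ shifted right by 2 → 001101011111101 = 6909
0b100001010101011 = 100001010101011
→ AND → 000001010101001 = 681
0x434 = 000010000110100
→ AND → 000000000100000 = 32
→ shifted right by 2 → 000000000001000 = 8

8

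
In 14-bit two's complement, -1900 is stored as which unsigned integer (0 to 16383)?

14484

1900 in 14 bits: 00011101101100
Invert: 11100010010011
Add 1:  11100010010100 = 14484
(Check: 2^14 - 1900 = 16384 - 1900 = 14484.)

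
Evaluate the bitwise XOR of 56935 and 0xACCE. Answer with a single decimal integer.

29353

56935 = 1101111001100111
0xACCE = 1010110011001110
XOR → 0111001010101001 = 29353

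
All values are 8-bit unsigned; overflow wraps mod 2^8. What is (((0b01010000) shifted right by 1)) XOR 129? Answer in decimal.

169

0b01010000 = 01010000
→ shifted right by 1 → 00101000 = 40
129 = 10000001
→ XOR → 10101001 = 169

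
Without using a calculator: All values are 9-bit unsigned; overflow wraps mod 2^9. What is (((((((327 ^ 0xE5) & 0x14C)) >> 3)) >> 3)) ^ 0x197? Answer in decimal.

327 = 101000111
0xE5 = 011100101
→ ^ → 110100010 = 418
0x14C = 101001100
→ & → 100000000 = 256
→ >> 3 → 000100000 = 32
→ >> 3 → 000000100 = 4
0x197 = 110010111
→ ^ → 110010011 = 403

403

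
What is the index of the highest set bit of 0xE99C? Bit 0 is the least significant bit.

0xE99C = 1110100110011100
The topmost 1 is at position 15 (since 2^15 = 32768 ≤ 59804 < 65536).

15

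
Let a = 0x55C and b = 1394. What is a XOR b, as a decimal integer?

0x55C = 10101011100
1394 = 10101110010
XOR → 00000101110 = 46

46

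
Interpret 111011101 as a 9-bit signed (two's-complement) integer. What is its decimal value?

-35

pattern = 111011101 (MSB is 1 ⇒ negative)
Invert: 000100010, add 1 → 000100011 = 35, so the value is -35.
(Equivalently: 477 - 2^9 = 477 - 512 = -35.)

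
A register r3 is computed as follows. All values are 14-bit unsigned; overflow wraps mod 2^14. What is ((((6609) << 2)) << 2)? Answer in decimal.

7440

6609 = 01100111010001
→ << 2 (mod 2^14) → 10011101000100 = 10052
→ << 2 (mod 2^14) → 01110100010000 = 7440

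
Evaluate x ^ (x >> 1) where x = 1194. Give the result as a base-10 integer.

1791

x = 10010101010 = 1194
x>>1 = 01001010101
XOR  = 11011111111 = 1791
(x ^ (x >> 1) gives the standard binary-reflected Gray code of x.)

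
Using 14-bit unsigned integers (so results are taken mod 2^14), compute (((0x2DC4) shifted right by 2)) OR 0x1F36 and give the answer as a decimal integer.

8055

0x2DC4 = 10110111000100
→ shifted right by 2 → 00101101110001 = 2929
0x1F36 = 01111100110110
→ OR → 01111101110111 = 8055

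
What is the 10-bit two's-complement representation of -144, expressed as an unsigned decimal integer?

144 in 10 bits: 0010010000
Invert: 1101101111
Add 1:  1101110000 = 880
(Check: 2^10 - 144 = 1024 - 144 = 880.)

880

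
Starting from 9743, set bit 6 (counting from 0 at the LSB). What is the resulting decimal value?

x = 010011000001111
bit 6 is currently 0; set it via x | (1 << 6) = x | 64
→ 010011001001111 = 9807

9807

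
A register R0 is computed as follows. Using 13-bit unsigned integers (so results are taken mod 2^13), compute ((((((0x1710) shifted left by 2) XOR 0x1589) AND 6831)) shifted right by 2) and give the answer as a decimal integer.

0x1710 = 1011100010000
→ shifted left by 2 (mod 2^13) → 1110001000000 = 7232
0x1589 = 1010110001001
→ XOR → 0100111001001 = 2505
6831 = 1101010101111
→ AND → 0100010001001 = 2185
→ shifted right by 2 → 0001000100010 = 546

546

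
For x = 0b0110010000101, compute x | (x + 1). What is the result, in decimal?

3207

x = 110010000101 = 3205
x + 1 = 110010000110
OR    = 110010000111 = 3207
(x | (x + 1) sets the lowest cleared bit.)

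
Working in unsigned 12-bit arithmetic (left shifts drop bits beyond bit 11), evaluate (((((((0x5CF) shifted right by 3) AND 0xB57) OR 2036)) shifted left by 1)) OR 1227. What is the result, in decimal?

0x5CF = 010111001111
→ shifted right by 3 → 000010111001 = 185
0xB57 = 101101010111
→ AND → 000000010001 = 17
2036 = 011111110100
→ OR → 011111110101 = 2037
→ shifted left by 1 (mod 2^12) → 111111101010 = 4074
1227 = 010011001011
→ OR → 111111101011 = 4075

4075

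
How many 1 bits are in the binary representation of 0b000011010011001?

6

n = 11010011001
Count the 1s: 1 + 1 + 1 + 1 + 1 + 1 = 6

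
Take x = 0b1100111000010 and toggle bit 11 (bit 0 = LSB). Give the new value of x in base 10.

4546

x = 1100111000010
bit 11 is currently 1; toggle it via x ^ (1 << 11) = x ^ 2048
→ 1000111000010 = 4546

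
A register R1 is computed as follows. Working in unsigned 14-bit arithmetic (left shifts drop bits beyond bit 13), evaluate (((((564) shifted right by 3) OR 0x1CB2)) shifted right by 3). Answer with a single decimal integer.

926

564 = 00001000110100
→ shifted right by 3 → 00000001000110 = 70
0x1CB2 = 01110010110010
→ OR → 01110011110110 = 7414
→ shifted right by 3 → 00001110011110 = 926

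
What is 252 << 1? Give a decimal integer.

252 = 011111100
shift left by 1 → 111111000 = 504
(equivalently, 252 × 2^1 = 252 × 2)

504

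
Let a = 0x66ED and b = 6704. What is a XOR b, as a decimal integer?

31965

0x66ED = 110011011101101
6704 = 001101000110000
XOR → 111110011011101 = 31965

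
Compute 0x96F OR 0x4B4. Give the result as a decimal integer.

0x96F = 100101101111
0x4B4 = 010010110100
 OR → 110111111111 = 3583

3583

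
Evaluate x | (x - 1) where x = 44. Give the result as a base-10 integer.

47

x = 101100 = 44
x - 1 = 101011
OR    = 101111 = 47
(x | (x - 1) sets all bits below the lowest set bit.)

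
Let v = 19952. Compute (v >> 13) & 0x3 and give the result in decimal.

2

v = 0100110111110000
Shift right by 13: 010
Mask low 2 bits: 10 = 2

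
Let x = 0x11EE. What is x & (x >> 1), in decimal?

x = 1000111101110 = 4590
x>>1 = 0100011110111
AND  = 0000011100110 = 230
(x & (x >> 1) has a 1 wherever x has two consecutive 1 bits.)

230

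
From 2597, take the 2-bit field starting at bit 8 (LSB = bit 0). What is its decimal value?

v = 101000100101
Shift right by 8: 1010
Mask low 2 bits: 10 = 2

2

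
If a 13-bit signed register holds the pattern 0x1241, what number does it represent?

-3519

pattern = 1001001000001 (MSB is 1 ⇒ negative)
Invert: 0110110111110, add 1 → 0110110111111 = 3519, so the value is -3519.
(Equivalently: 4673 - 2^13 = 4673 - 8192 = -3519.)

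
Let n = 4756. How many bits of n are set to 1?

4756 = 1001010010100
Count the 1s: 1 + 1 + 1 + 1 + 1 = 5

5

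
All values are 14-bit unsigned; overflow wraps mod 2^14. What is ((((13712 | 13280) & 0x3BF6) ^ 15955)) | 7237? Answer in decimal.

7655

13712 = 11010110010000
13280 = 11001111100000
→ | → 11011111110000 = 14320
0x3BF6 = 11101111110110
→ & → 11001111110000 = 13296
15955 = 11111001010011
→ ^ → 00110110100011 = 3491
7237 = 01110001000101
→ | → 01110111100111 = 7655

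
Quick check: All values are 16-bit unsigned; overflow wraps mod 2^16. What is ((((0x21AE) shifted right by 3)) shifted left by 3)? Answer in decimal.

0x21AE = 0010000110101110
→ shifted right by 3 → 0000010000110101 = 1077
→ shifted left by 3 (mod 2^16) → 0010000110101000 = 8616

8616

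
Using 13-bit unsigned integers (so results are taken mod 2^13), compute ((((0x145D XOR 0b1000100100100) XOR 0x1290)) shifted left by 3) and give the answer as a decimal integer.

0x145D = 1010001011101
0b1000100100100 = 1000100100100
→ XOR → 0010101111001 = 1401
0x1290 = 1001010010000
→ XOR → 1011111101001 = 6121
→ shifted left by 3 (mod 2^13) → 1111101001000 = 8008

8008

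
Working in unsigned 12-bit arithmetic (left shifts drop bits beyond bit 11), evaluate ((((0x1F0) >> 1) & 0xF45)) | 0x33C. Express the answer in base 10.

0x1F0 = 000111110000
→ >> 1 → 000011111000 = 248
0xF45 = 111101000101
→ & → 000001000000 = 64
0x33C = 001100111100
→ | → 001101111100 = 892

892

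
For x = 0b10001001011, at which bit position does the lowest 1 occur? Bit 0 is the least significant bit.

0

0b10001001011 = 10001001011
Trailing zeros: 0, so the lowest set bit is bit 0 (value 1).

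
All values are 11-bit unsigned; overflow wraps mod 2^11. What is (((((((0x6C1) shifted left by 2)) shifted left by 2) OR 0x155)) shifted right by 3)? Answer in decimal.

170

0x6C1 = 11011000001
→ shifted left by 2 (mod 2^11) → 01100000100 = 772
→ shifted left by 2 (mod 2^11) → 10000010000 = 1040
0x155 = 00101010101
→ OR → 10101010101 = 1365
→ shifted right by 3 → 00010101010 = 170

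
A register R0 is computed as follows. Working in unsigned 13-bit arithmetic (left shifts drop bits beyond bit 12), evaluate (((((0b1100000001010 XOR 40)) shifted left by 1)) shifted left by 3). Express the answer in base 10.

0b1100000001010 = 1100000001010
40 = 0000000101000
→ XOR → 1100000100010 = 6178
→ shifted left by 1 (mod 2^13) → 1000001000100 = 4164
→ shifted left by 3 (mod 2^13) → 0001000100000 = 544

544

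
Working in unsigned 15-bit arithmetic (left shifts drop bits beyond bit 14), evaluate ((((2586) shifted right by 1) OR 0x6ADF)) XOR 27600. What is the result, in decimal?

1039

2586 = 000101000011010
→ shifted right by 1 → 000010100001101 = 1293
0x6ADF = 110101011011111
→ OR → 110111111011111 = 28639
27600 = 110101111010000
→ XOR → 000010000001111 = 1039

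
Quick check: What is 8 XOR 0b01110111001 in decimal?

8 = 0000001000
b = 1110111001
XOR → 1110110001 = 945

945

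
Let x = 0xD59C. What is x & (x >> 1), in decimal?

x = 1101010110011100 = 54684
x>>1 = 0110101011001110
AND  = 0100000010001100 = 16524
(x & (x >> 1) has a 1 wherever x has two consecutive 1 bits.)

16524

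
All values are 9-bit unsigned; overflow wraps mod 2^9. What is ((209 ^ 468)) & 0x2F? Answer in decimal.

5

209 = 011010001
468 = 111010100
→ ^ → 100000101 = 261
0x2F = 000101111
→ & → 000000101 = 5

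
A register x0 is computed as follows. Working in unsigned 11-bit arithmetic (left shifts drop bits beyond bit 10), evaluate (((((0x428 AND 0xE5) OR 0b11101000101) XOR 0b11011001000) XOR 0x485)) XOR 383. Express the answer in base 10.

1111

0x428 = 10000101000
0xE5 = 00011100101
→ AND → 00000100000 = 32
0b11101000101 = 11101000101
→ OR → 11101100101 = 1893
0b11011001000 = 11011001000
→ XOR → 00110101101 = 429
0x485 = 10010000101
→ XOR → 10100101000 = 1320
383 = 00101111111
→ XOR → 10001010111 = 1111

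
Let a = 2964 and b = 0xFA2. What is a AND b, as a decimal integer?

2964 = 101110010100
0xFA2 = 111110100010
AND → 101110000000 = 2944

2944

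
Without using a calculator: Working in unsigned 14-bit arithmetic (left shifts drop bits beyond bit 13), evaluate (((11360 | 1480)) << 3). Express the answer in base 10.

11360 = 10110001100000
1480 = 00010111001000
→ | → 10110111101000 = 11752
→ << 3 (mod 2^14) → 10111101000000 = 12096

12096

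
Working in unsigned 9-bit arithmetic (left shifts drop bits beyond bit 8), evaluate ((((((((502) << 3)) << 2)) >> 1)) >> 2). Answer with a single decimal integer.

502 = 111110110
→ << 3 (mod 2^9) → 110110000 = 432
→ << 2 (mod 2^9) → 011000000 = 192
→ >> 1 → 001100000 = 96
→ >> 2 → 000011000 = 24

24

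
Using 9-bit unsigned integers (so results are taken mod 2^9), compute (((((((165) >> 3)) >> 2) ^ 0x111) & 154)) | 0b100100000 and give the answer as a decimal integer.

165 = 010100101
→ >> 3 → 000010100 = 20
→ >> 2 → 000000101 = 5
0x111 = 100010001
→ ^ → 100010100 = 276
154 = 010011010
→ & → 000010000 = 16
0b100100000 = 100100000
→ | → 100110000 = 304

304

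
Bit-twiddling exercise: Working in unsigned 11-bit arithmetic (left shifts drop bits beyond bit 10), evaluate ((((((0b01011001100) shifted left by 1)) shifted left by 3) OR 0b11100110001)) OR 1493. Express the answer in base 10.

0b01011001100 = 01011001100
→ shifted left by 1 (mod 2^11) → 10110011000 = 1432
→ shifted left by 3 (mod 2^11) → 10011000000 = 1216
0b11100110001 = 11100110001
→ OR → 11111110001 = 2033
1493 = 10111010101
→ OR → 11111110101 = 2037

2037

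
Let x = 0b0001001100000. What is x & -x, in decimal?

32

x = 1001100000 = 608
-x (two's complement) = …0110100000
AND   = 0000100000 = 32
(x & -x isolates the lowest set bit of x.)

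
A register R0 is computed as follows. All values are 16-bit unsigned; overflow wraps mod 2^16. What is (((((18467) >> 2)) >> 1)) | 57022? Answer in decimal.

57278

18467 = 0100100000100011
→ >> 2 → 0001001000001000 = 4616
→ >> 1 → 0000100100000100 = 2308
57022 = 1101111010111110
→ | → 1101111110111110 = 57278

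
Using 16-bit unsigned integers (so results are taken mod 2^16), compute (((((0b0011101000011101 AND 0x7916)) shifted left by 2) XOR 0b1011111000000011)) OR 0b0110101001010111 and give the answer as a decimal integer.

0b0011101000011101 = 0011101000011101
0x7916 = 0111100100010110
→ AND → 0011100000010100 = 14356
→ shifted left by 2 (mod 2^16) → 1110000001010000 = 57424
0b1011111000000011 = 1011111000000011
→ XOR → 0101111001010011 = 24147
0b0110101001010111 = 0110101001010111
→ OR → 0111111001010111 = 32343

32343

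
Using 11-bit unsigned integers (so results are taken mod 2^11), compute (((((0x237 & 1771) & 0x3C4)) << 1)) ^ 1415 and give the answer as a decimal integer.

0x237 = 01000110111
1771 = 11011101011
→ & → 01000100011 = 547
0x3C4 = 01111000100
→ & → 01000000000 = 512
→ << 1 (mod 2^11) → 10000000000 = 1024
1415 = 10110000111
→ ^ → 00110000111 = 391

391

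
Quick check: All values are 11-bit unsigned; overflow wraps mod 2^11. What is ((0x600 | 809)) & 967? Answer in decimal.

0x600 = 11000000000
809 = 01100101001
→ | → 11100101001 = 1833
967 = 01111000111
→ & → 01100000001 = 769

769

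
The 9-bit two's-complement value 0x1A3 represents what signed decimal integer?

pattern = 110100011 (MSB is 1 ⇒ negative)
Invert: 001011100, add 1 → 001011101 = 93, so the value is -93.
(Equivalently: 419 - 2^9 = 419 - 512 = -93.)

-93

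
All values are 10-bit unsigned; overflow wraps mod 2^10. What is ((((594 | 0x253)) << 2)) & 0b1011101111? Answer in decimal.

594 = 1001010010
0x253 = 1001010011
→ | → 1001010011 = 595
→ << 2 (mod 2^10) → 0101001100 = 332
0b1011101111 = 1011101111
→ & → 0001001100 = 76

76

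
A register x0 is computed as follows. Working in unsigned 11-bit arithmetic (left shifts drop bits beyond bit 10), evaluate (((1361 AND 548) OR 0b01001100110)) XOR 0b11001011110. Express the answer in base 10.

1361 = 10101010001
548 = 01000100100
→ AND → 00000000000 = 0
0b01001100110 = 01001100110
→ OR → 01001100110 = 614
0b11001011110 = 11001011110
→ XOR → 10000111000 = 1080

1080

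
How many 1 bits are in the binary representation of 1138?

1138 = 10001110010
Count the 1s: 1 + 1 + 1 + 1 + 1 = 5

5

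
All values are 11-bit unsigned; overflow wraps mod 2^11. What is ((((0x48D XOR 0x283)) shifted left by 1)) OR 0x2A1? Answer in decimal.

0x48D = 10010001101
0x283 = 01010000011
→ XOR → 11000001110 = 1550
→ shifted left by 1 (mod 2^11) → 10000011100 = 1052
0x2A1 = 01010100001
→ OR → 11010111101 = 1725

1725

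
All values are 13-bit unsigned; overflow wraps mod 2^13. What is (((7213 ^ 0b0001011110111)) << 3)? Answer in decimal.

5840

7213 = 1110000101101
0b0001011110111 = 0001011110111
→ ^ → 1111011011010 = 7898
→ << 3 (mod 2^13) → 1011011010000 = 5840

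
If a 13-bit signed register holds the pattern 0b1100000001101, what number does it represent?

-2035

pattern = 1100000001101 (MSB is 1 ⇒ negative)
Invert: 0011111110010, add 1 → 0011111110011 = 2035, so the value is -2035.
(Equivalently: 6157 - 2^13 = 6157 - 8192 = -2035.)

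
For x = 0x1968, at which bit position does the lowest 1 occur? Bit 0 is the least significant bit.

3

0x1968 = 1100101101000
Trailing zeros: 3, so the lowest set bit is bit 3 (value 8).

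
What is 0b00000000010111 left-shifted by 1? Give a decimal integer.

x = 010111
shift left by 1 → 101110 = 46
(equivalently, 23 × 2^1 = 23 × 2)

46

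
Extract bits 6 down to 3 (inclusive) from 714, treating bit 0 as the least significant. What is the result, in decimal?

9

v = 1011001010
Shift right by 3: 1011001
Mask low 4 bits: 1001 = 9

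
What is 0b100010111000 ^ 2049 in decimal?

a = 100010111000
2049 = 100000000001
XOR → 000010111001 = 185

185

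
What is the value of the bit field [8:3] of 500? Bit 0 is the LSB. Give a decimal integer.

v = 000111110100
Shift right by 3: 000111110
Mask low 6 bits: 111110 = 62

62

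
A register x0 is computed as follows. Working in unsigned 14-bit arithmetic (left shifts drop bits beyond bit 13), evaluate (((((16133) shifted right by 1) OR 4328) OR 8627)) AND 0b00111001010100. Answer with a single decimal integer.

3664

16133 = 11111100000101
→ shifted right by 1 → 01111110000010 = 8066
4328 = 01000011101000
→ OR → 01111111101010 = 8170
8627 = 10000110110011
→ OR → 11111111111011 = 16379
0b00111001010100 = 00111001010100
→ AND → 00111001010000 = 3664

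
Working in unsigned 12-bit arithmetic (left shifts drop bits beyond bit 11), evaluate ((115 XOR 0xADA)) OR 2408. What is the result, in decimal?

3049

115 = 000001110011
0xADA = 101011011010
→ XOR → 101010101001 = 2729
2408 = 100101101000
→ OR → 101111101001 = 3049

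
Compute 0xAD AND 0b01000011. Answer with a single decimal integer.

0xAD = 10101101
b = 01000011
AND → 00000001 = 1

1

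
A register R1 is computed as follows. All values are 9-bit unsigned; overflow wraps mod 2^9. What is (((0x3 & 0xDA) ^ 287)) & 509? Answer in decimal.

285

0x3 = 000000011
0xDA = 011011010
→ & → 000000010 = 2
287 = 100011111
→ ^ → 100011101 = 285
509 = 111111101
→ & → 100011101 = 285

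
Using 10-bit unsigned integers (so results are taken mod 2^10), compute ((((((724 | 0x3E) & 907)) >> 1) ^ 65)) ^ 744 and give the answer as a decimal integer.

1004

724 = 1011010100
0x3E = 0000111110
→ | → 1011111110 = 766
907 = 1110001011
→ & → 1010001010 = 650
→ >> 1 → 0101000101 = 325
65 = 0001000001
→ ^ → 0100000100 = 260
744 = 1011101000
→ ^ → 1111101100 = 1004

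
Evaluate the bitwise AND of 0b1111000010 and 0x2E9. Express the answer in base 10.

704

a = 1111000010
0x2E9 = 1011101001
AND → 1011000000 = 704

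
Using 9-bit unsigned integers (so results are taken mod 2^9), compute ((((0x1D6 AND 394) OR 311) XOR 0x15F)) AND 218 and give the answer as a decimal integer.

200

0x1D6 = 111010110
394 = 110001010
→ AND → 110000010 = 386
311 = 100110111
→ OR → 110110111 = 439
0x15F = 101011111
→ XOR → 011101000 = 232
218 = 011011010
→ AND → 011001000 = 200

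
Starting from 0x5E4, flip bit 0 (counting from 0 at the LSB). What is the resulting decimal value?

x = 010111100100
bit 0 is currently 0; toggle it via x ^ (1 << 0) = x ^ 1
→ 010111100101 = 1509

1509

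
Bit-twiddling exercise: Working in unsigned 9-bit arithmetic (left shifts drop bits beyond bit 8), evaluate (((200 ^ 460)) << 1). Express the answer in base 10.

8

200 = 011001000
460 = 111001100
→ ^ → 100000100 = 260
→ << 1 (mod 2^9) → 000001000 = 8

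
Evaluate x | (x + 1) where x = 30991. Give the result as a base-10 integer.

31007

x = 111100100001111 = 30991
x + 1 = 111100100010000
OR    = 111100100011111 = 31007
(x | (x + 1) sets the lowest cleared bit.)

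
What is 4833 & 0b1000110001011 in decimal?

4833 = 1001011100001
b = 1000110001011
AND → 1000010000001 = 4225

4225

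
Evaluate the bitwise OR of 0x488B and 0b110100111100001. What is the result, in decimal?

27115

0x488B = 100100010001011
b = 110100111100001
 OR → 110100111101011 = 27115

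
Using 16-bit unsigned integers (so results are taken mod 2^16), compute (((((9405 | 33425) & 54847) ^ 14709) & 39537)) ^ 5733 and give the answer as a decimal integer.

9405 = 0010010010111101
33425 = 1000001010010001
→ | → 1010011010111101 = 42685
54847 = 1101011000111111
→ & → 1000011000111101 = 34365
14709 = 0011100101110101
→ ^ → 1011111101001000 = 48968
39537 = 1001101001110001
→ & → 1001101001000000 = 39488
5733 = 0001011001100101
→ ^ → 1000110000100101 = 35877

35877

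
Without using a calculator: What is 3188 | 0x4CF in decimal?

3188 = 110001110100
0x4CF = 010011001111
 OR → 110011111111 = 3327

3327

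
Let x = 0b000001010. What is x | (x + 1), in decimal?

11

x = 1010 = 10
x + 1 = 1011
OR    = 1011 = 11
(x | (x + 1) sets the lowest cleared bit.)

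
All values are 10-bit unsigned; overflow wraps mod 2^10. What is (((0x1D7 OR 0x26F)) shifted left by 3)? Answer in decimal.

0x1D7 = 0111010111
0x26F = 1001101111
→ OR → 1111111111 = 1023
→ shifted left by 3 (mod 2^10) → 1111111000 = 1016

1016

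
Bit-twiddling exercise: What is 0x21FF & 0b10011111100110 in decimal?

0x21FF = 10000111111111
b = 10011111100110
AND → 10000111100110 = 8678

8678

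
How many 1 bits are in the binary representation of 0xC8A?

5

0xC8A = 110010001010
Count the 1s: 1 + 1 + 1 + 1 + 1 = 5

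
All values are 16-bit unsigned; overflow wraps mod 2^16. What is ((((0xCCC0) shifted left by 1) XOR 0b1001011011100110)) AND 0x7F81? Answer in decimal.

0xCCC0 = 1100110011000000
→ shifted left by 1 (mod 2^16) → 1001100110000000 = 39296
0b1001011011100110 = 1001011011100110
→ XOR → 0000111101100110 = 3942
0x7F81 = 0111111110000001
→ AND → 0000111100000000 = 3840

3840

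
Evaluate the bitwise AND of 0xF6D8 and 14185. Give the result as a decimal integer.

0xF6D8 = 1111011011011000
14185 = 0011011101101001
AND → 0011011001001000 = 13896

13896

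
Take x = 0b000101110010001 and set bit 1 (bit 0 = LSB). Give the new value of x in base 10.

x = 000101110010001
bit 1 is currently 0; set it via x | (1 << 1) = x | 2
→ 000101110010011 = 2963

2963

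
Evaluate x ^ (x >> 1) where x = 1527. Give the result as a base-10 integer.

1804

x = 10111110111 = 1527
x>>1 = 01011111011
XOR  = 11100001100 = 1804
(x ^ (x >> 1) gives the standard binary-reflected Gray code of x.)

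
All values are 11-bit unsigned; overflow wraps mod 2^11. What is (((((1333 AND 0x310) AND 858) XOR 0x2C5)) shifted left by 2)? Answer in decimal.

1876

1333 = 10100110101
0x310 = 01100010000
→ AND → 00100010000 = 272
858 = 01101011010
→ AND → 00100010000 = 272
0x2C5 = 01011000101
→ XOR → 01111010101 = 981
→ shifted left by 2 (mod 2^11) → 11101010100 = 1876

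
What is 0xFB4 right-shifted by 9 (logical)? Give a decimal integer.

7

0xFB4 = 111110110100
shift right by 9 → 000000000111 = 7
(equivalently, floor(4020 / 512))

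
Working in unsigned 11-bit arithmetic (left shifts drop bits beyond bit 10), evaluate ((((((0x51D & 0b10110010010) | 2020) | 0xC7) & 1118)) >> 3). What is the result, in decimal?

138

0x51D = 10100011101
0b10110010010 = 10110010010
→ & → 10100010000 = 1296
2020 = 11111100100
→ | → 11111110100 = 2036
0xC7 = 00011000111
→ | → 11111110111 = 2039
1118 = 10001011110
→ & → 10001010110 = 1110
→ >> 3 → 00010001010 = 138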